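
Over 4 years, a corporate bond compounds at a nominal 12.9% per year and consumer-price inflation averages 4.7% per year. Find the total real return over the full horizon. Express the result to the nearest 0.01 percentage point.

35.20%

The annual real rate is (1+12.9%)/(1+4.7%) − 1 = 7.8319%.
Compounded over 4 years: (1 + 0.078319)^4 − 1 ≈ 0.35204.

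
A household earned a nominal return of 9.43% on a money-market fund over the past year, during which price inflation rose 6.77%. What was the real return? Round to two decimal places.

2.49%

Real return via the Fisher equation: (1 + 9.43%)/(1 + 6.77%) − 1 = 1.0943/1.0677 − 1 ≈ 0.02491.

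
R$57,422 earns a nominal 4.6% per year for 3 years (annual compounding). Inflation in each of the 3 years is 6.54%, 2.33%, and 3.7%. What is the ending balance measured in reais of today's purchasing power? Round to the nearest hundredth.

Nominal value at maturity: R$57,422 × (1 + 4.6%)^3 ≈ R$65,716.34.
Price-level factor over 3 years: 1.0654 × 1.0233 × 1.037 ≈ 1.1305621013.
The maturity value deflated by that factor is the answer in today's purchasing power.

R$58,127.14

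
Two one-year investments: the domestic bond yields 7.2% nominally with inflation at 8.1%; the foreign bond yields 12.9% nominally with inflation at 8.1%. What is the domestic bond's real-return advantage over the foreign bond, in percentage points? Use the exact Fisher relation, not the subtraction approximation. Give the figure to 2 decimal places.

-5.27

The domestic bond real return: 1.072/1.081 − 1 = -0.833%.
The foreign bond real return: 1.129/1.081 − 1 = 4.440%.
Difference: -0.833 − 4.440 = -5.273 pp.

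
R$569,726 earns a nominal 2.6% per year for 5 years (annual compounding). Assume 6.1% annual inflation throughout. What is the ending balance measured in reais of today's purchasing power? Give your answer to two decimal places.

Nominal value at maturity: R$569,726 × (1 + 2.6%)^5 ≈ R$647,743.17.
Price-level factor over 5 years: (1 + 6.1%)^5 ≈ 1.3445498838.
Dividing the nominal maturity value by the price-level factor gives the value in today's money.

R$481,754.66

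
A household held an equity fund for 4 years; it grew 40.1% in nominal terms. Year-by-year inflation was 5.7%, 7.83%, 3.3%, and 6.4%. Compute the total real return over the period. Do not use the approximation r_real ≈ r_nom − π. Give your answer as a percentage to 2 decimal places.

Cumulative inflation factor: 1.057 × 1.0783 × 1.033 × 1.064 ≈ 1.25273.
Nominal growth factor: 1.40100. Real growth factor = 1.40100 / 1.25273 ≈ 1.11836.
Total real return ≈ 11.8360%.

11.84%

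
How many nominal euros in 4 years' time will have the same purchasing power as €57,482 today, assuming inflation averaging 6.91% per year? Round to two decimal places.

€75,093.99

Cumulative price-level factor: (1+6.91%)^4 ≈ 1.3063914163.
The nominal amount required is €57,482 scaled up by that factor.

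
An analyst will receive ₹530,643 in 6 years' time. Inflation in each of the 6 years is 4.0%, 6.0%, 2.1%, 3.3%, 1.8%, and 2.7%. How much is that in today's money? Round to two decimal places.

₹436,534.88

Price-level factor over 6 years: 1.040 × 1.060 × 1.021 × 1.033 × 1.018 × 1.027 ≈ 1.2155798426.
Purchasing power today: ₹530,643 divided by that factor.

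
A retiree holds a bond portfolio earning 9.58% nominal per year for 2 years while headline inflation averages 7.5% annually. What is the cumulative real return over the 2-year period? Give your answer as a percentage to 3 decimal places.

3.907%

The annual real rate is (1+9.58%)/(1+7.5%) − 1 = 1.9349%.
Compounded over 2 years: (1 + 0.019349)^2 − 1 ≈ 0.03907.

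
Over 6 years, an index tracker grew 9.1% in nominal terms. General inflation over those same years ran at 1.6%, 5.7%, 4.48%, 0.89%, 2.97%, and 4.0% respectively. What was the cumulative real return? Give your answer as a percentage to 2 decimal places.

Cumulative inflation factor: 1.016 × 1.057 × 1.0448 × 1.0089 × 1.0297 × 1.040 ≈ 1.21226.
Nominal growth factor: 1.09100. Real growth factor = 1.09100 / 1.21226 ≈ 0.89998.
Total real return ≈ -10.0024%.

-10.00%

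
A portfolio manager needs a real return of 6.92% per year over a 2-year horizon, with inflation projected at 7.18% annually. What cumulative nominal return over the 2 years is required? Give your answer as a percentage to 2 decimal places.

Required annual nominal rate: (1+6.92%)(1+7.18%) − 1 = 14.596856%.
Cumulative over 2 years: (1 + 0.14596856)^2 − 1 ≈ 0.31324.

31.32%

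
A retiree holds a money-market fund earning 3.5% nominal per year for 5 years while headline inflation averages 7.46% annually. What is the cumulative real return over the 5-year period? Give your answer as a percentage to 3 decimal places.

-17.117%

The annual real rate is (1+3.5%)/(1+7.46%) − 1 = -3.6851%.
Compounded over 5 years: (1 + -0.036851)^5 − 1 ≈ -0.17117.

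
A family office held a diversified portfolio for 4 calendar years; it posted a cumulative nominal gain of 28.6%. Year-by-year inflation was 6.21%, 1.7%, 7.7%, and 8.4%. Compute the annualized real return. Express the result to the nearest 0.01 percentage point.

Cumulative inflation factor: 1.0621 × 1.017 × 1.077 × 1.084 ≈ 1.26105.
Nominal growth factor: 1.28600. Real growth factor = 1.28600 / 1.26105 ≈ 1.01979.
Annualized: 1.01979^(1/4) − 1 ≈ 0.00491.

0.49%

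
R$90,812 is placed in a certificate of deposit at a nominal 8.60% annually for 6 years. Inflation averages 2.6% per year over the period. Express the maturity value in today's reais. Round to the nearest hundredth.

R$127,713.86

Nominal value at maturity: R$90,812 × (1 + 8.60%)^6 ≈ R$148,978.02.
Price-level factor over 6 years: (1 + 2.6%)^6 ≈ 1.1664984462.
The maturity value deflated by that factor is the answer in today's purchasing power.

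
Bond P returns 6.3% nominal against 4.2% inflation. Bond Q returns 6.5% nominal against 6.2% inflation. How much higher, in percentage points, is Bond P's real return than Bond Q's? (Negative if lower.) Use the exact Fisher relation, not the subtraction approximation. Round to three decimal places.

1.733

Bond P real return: 1.063/1.042 − 1 = 2.0154%.
Bond Q real return: 1.065/1.062 − 1 = 0.2825%.
Difference: 2.0154 − 0.2825 = 1.7329 pp.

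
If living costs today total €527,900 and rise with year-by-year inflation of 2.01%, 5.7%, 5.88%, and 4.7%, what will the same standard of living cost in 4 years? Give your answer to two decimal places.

Cumulative price-level factor: 1.0201 × 1.057 × 1.0588 × 1.047 ≈ 1.1953039349.
Multiplying €527,900 by the price-level factor gives the future nominal sum.

€631,000.95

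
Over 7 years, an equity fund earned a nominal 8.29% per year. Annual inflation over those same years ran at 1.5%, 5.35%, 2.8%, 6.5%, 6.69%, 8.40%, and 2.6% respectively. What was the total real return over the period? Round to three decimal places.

Cumulative inflation factor: 1.015 × 1.0535 × 1.028 × 1.065 × 1.0669 × 1.0840 × 1.026 ≈ 1.38913.
Nominal growth factor: 1.74630. Real growth factor = 1.74630 / 1.38913 ≈ 1.25711.
Total real return ≈ 25.7114%.

25.711%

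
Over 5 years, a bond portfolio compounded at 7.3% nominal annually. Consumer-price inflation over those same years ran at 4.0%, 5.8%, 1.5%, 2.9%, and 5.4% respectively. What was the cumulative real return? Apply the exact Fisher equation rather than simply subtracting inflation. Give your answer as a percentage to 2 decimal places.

17.42%

Cumulative inflation factor: 1.040 × 1.058 × 1.015 × 1.029 × 1.054 ≈ 1.21127.
Nominal growth factor: 1.42232. Real growth factor = 1.42232 / 1.21127 ≈ 1.17424.
Total real return ≈ 17.4242%.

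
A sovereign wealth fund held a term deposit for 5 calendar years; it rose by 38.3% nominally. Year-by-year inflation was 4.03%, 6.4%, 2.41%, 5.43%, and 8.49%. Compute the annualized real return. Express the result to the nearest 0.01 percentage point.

1.30%

Cumulative inflation factor: 1.0403 × 1.064 × 1.0241 × 1.0543 × 1.0849 ≈ 1.29657.
Nominal growth factor: 1.38300. Real growth factor = 1.38300 / 1.29657 ≈ 1.06666.
Annualized: 1.06666^(1/5) − 1 ≈ 0.01299.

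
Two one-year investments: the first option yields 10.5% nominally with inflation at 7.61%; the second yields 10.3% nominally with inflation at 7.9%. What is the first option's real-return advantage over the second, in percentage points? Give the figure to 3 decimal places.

0.461

The first option real return: 1.105/1.0761 − 1 = 2.6856%.
The second real return: 1.103/1.079 − 1 = 2.2243%.
Difference: 2.6856 − 2.2243 = 0.4613 pp.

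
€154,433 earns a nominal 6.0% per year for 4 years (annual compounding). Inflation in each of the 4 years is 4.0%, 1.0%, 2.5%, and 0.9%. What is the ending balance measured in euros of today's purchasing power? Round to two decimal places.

Nominal value at maturity: €154,433 × (1 + 6.0%)^4 ≈ €194,968.10.
Price-level factor over 4 years: 1.040 × 1.010 × 1.025 × 1.009 = 1.08634994.
Dividing the nominal maturity value by the price-level factor gives the value in today's money.

€179,470.81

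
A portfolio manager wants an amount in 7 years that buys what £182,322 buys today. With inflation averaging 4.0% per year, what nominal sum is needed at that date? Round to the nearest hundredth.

Cumulative price-level factor: (1+4.0%)^7 ≈ 1.3159317792.
The nominal amount required is £182,322 scaled up by that factor.

£239,923.31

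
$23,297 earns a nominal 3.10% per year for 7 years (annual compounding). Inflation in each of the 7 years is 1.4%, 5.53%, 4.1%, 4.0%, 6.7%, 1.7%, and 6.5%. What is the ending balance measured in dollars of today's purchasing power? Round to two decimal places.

$21,546.55

Nominal value at maturity: $23,297 × (1 + 3.10%)^7 ≈ $28,847.66.
Price-level factor over 7 years: 1.014 × 1.0553 × 1.041 × 1.040 × 1.067 × 1.017 × 1.065 ≈ 1.3388531418.
Dividing the nominal maturity value by the price-level factor gives the value in today's money.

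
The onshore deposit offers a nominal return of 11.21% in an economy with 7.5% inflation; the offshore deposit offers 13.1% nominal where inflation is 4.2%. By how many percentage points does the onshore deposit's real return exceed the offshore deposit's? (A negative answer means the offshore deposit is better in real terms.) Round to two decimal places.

-5.09

The onshore deposit real return: 1.1121/1.075 − 1 = 3.451%.
The offshore deposit real return: 1.131/1.042 − 1 = 8.541%.
Difference: 3.451 − 8.541 = -5.090 pp.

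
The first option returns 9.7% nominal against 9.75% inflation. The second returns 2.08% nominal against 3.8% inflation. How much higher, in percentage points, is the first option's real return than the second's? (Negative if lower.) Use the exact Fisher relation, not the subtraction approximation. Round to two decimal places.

The first option real return: 1.097/1.0975 − 1 = -0.046%.
The second real return: 1.0208/1.038 − 1 = -1.657%.
Difference: -0.046 − (-1.657) = 1.611 pp.

1.61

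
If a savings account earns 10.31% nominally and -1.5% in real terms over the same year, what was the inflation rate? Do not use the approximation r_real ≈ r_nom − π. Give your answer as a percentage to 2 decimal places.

From (1+r_nom) = (1+r_real)(1+π), we get 1+π = (1 + 10.31%)/(1 − 1.5%) = 1.1031/0.985 ≈ 1.11990.
So π ≈ 11.9898%.

11.99%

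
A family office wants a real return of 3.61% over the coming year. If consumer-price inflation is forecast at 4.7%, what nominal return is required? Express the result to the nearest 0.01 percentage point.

By the Fisher equation, 1 + r_nom = (1 + 3.61%)(1 + 4.7%) = 1.0361 × 1.047 = 1.0847967.
So r_nom = 8.47967%.

8.48%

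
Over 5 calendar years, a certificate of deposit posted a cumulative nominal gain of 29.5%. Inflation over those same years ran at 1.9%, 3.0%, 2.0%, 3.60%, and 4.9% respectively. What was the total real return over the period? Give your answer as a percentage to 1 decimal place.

Cumulative inflation factor: 1.019 × 1.030 × 1.020 × 1.0360 × 1.049 ≈ 1.16345.
Nominal growth factor: 1.29500. Real growth factor = 1.29500 / 1.16345 ≈ 1.11307.
Total real return ≈ 11.3071%.

11.3%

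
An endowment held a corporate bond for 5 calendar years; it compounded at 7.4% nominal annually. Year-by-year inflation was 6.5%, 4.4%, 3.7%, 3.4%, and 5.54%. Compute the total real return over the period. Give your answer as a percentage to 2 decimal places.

Cumulative inflation factor: 1.065 × 1.044 × 1.037 × 1.034 × 1.0554 ≈ 1.25825.
Nominal growth factor: 1.42896. Real growth factor = 1.42896 / 1.25825 ≈ 1.13568.
Total real return ≈ 13.5677%.

13.57%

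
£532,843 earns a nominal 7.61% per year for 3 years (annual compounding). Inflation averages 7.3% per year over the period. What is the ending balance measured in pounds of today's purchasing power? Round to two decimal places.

£537,474.66

Nominal value at maturity: £532,843 × (1 + 7.61%)^3 ≈ £663,983.30.
Price-level factor over 3 years: (1 + 7.3%)^3 = 1.235376017.
Dividing the nominal maturity value by the price-level factor gives the value in today's money.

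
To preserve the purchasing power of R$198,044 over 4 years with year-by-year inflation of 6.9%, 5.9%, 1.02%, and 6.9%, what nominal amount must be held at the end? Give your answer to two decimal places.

Cumulative price-level factor: 1.069 × 1.059 × 1.0102 × 1.069 ≈ 1.2225277748.
Multiplying R$198,044 by the price-level factor gives the future nominal sum.

R$242,114.29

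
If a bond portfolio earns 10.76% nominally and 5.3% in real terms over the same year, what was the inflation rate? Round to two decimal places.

5.19%

From (1+r_nom) = (1+r_real)(1+π), we get 1+π = (1 + 10.76%)/(1 + 5.3%) = 1.1076/1.053 ≈ 1.05185.
So π ≈ 5.1852%.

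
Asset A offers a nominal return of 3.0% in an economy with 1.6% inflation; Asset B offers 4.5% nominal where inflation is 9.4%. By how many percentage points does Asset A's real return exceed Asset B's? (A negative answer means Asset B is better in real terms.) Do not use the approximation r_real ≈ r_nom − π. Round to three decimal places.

5.857

Asset A real return: 1.030/1.016 − 1 = 1.3780%.
Asset B real return: 1.045/1.094 − 1 = -4.4790%.
Difference: 1.3780 − (-4.4790) = 5.8570 pp.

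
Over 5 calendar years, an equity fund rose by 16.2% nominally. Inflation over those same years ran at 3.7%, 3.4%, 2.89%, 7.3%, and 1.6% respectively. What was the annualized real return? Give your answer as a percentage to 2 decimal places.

-0.69%

Cumulative inflation factor: 1.037 × 1.034 × 1.0289 × 1.073 × 1.016 ≈ 1.20272.
Nominal growth factor: 1.16200. Real growth factor = 1.16200 / 1.20272 ≈ 0.96614.
Annualized: 0.96614^(1/5) − 1 ≈ -0.00687.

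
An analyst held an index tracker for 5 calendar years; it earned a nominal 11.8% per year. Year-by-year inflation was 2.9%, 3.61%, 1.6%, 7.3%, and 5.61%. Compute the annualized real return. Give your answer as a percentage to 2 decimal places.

7.31%

Cumulative inflation factor: 1.029 × 1.0361 × 1.016 × 1.073 × 1.0561 ≈ 1.22748.
Nominal growth factor: 1.74666. Real growth factor = 1.74666 / 1.22748 ≈ 1.42296.
Annualized: 1.42296^(1/5) − 1 ≈ 0.07310.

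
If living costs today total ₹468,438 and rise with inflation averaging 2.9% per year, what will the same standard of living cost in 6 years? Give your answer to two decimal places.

₹556,089.08

Cumulative price-level factor: (1+2.9%)^6 ≈ 1.1871135129.
The nominal amount required is ₹468,438 scaled up by that factor.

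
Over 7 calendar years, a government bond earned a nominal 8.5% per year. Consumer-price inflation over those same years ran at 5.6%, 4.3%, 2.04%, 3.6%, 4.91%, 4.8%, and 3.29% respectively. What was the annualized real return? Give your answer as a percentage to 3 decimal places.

4.256%

Cumulative inflation factor: 1.056 × 1.043 × 1.0204 × 1.036 × 1.0491 × 1.048 × 1.0329 ≈ 1.32225.
Nominal growth factor: 1.77014. Real growth factor = 1.77014 / 1.32225 ≈ 1.33873.
Annualized: 1.33873^(1/7) − 1 ≈ 0.04256.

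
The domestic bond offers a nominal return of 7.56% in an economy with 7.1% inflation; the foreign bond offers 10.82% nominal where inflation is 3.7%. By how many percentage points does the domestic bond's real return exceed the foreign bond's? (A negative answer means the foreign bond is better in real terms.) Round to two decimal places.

The domestic bond real return: 1.0756/1.071 − 1 = 0.430%.
The foreign bond real return: 1.1082/1.037 − 1 = 6.866%.
Difference: 0.430 − 6.866 = -6.436 pp.

-6.44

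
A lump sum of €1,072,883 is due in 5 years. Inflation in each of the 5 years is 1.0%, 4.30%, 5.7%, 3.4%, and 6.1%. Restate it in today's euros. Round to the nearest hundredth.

Price-level factor over 5 years: 1.010 × 1.0430 × 1.057 × 1.034 × 1.061 ≈ 1.2215650317.
Purchasing power today: €1,072,883 divided by that factor.

€878,285.62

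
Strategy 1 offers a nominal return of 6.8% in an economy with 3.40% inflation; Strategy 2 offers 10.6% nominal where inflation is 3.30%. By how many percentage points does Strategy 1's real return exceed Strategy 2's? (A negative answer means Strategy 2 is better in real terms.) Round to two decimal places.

-3.78

Strategy 1 real return: 1.068/1.0340 − 1 = 3.288%.
Strategy 2 real return: 1.106/1.0330 − 1 = 7.067%.
Difference: 3.288 − 7.067 = -3.779 pp.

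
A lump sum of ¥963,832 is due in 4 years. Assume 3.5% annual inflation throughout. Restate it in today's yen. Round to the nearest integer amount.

Price-level factor over 4 years: (1 + 3.5%)^4 ≈ 1.1475230006.
Purchasing power today: ¥963,832 divided by that factor.

¥839,924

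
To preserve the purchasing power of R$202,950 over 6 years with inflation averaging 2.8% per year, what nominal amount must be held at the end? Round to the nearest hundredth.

R$239,523.29

Cumulative price-level factor: (1+2.8%)^6 ≈ 1.1802083636.
Multiplying R$202,950 by the price-level factor gives the future nominal sum.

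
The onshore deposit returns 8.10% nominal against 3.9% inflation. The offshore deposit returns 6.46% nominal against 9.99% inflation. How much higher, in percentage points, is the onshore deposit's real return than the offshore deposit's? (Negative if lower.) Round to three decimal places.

7.252

The onshore deposit real return: 1.0810/1.039 − 1 = 4.0423%.
The offshore deposit real return: 1.0646/1.0999 − 1 = -3.2094%.
Difference: 4.0423 − (-3.2094) = 7.2517 pp.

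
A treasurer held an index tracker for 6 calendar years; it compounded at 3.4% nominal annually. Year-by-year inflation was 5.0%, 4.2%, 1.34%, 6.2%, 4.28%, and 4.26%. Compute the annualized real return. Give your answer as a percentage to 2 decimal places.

-0.77%

Cumulative inflation factor: 1.050 × 1.042 × 1.0134 × 1.062 × 1.0428 × 1.0426 ≈ 1.28021.
Nominal growth factor: 1.22215. Real growth factor = 1.22215 / 1.28021 ≈ 0.95465.
Annualized: 0.95465^(1/6) − 1 ≈ -0.00771.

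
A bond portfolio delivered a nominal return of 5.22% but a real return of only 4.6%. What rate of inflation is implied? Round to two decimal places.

From (1+r_nom) = (1+r_real)(1+π), we get 1+π = (1 + 5.22%)/(1 + 4.6%) = 1.0522/1.046 ≈ 1.00593.
So π ≈ 0.5927%.

0.59%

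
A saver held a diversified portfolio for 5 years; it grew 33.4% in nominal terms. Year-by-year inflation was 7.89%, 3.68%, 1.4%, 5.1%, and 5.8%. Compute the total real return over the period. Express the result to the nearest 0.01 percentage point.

Cumulative inflation factor: 1.0789 × 1.0368 × 1.014 × 1.051 × 1.058 ≈ 1.26125.
Nominal growth factor: 1.33400. Real growth factor = 1.33400 / 1.26125 ≈ 1.05768.
Total real return ≈ 5.7678%.

5.77%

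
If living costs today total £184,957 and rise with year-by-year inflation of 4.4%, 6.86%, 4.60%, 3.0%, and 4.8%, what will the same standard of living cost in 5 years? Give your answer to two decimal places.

£232,978.92

Cumulative price-level factor: 1.044 × 1.0686 × 1.0460 × 1.030 × 1.048 ≈ 1.2596383095.
Multiplying £184,957 by the price-level factor gives the future nominal sum.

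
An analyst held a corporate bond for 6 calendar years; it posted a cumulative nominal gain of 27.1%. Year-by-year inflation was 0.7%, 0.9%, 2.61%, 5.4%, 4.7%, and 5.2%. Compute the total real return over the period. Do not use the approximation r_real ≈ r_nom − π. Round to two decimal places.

5.01%

Cumulative inflation factor: 1.007 × 1.009 × 1.0261 × 1.054 × 1.047 × 1.052 ≈ 1.21036.
Nominal growth factor: 1.27100. Real growth factor = 1.27100 / 1.21036 ≈ 1.05010.
Total real return ≈ 5.0104%.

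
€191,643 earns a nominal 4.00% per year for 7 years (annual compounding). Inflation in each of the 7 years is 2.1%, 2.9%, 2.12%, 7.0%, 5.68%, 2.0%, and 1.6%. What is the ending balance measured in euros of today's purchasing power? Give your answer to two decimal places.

Nominal value at maturity: €191,643 × (1 + 4.00%)^7 ≈ €252,189.11.
Price-level factor over 7 years: 1.021 × 1.029 × 1.0212 × 1.070 × 1.0568 × 1.020 × 1.016 ≈ 1.2572521442.
Dividing the nominal maturity value by the price-level factor gives the value in today's money.

€200,587.54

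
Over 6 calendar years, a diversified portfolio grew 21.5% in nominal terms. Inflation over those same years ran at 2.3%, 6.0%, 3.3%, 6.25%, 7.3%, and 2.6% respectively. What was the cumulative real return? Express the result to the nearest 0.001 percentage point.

-7.270%

Cumulative inflation factor: 1.023 × 1.060 × 1.033 × 1.0625 × 1.073 × 1.026 ≈ 1.31026.
Nominal growth factor: 1.21500. Real growth factor = 1.21500 / 1.31026 ≈ 0.92730.
Total real return ≈ -7.2704%.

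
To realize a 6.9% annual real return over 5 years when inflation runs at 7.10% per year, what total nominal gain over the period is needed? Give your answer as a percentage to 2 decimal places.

96.71%

Required annual nominal rate: (1+6.9%)(1+7.10%) − 1 = 14.4899%.
Cumulative over 5 years: (1 + 0.144899)^5 − 1 ≈ 0.96714.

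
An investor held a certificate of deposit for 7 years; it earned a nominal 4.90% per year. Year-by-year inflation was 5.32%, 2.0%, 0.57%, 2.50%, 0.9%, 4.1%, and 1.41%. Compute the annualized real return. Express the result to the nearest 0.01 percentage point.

Cumulative inflation factor: 1.0532 × 1.020 × 1.0057 × 1.0250 × 1.009 × 1.041 × 1.0141 ≈ 1.17958.
Nominal growth factor: 1.39775. Real growth factor = 1.39775 / 1.17958 ≈ 1.18496.
Annualized: 1.18496^(1/7) − 1 ≈ 0.02454.

2.45%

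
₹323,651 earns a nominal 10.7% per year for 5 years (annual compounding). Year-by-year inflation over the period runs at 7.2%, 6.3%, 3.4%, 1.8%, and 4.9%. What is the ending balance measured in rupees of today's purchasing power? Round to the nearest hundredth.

₹427,605.42

Nominal value at maturity: ₹323,651 × (1 + 10.7%)^5 ≈ ₹538,040.61.
Price-level factor over 5 years: 1.072 × 1.063 × 1.034 × 1.018 × 1.049 ≈ 1.2582642422.
Dividing the nominal maturity value by the price-level factor gives the value in today's money.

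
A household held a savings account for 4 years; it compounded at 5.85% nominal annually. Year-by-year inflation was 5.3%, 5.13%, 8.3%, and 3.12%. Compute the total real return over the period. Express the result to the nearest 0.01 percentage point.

1.54%

Cumulative inflation factor: 1.053 × 1.0513 × 1.083 × 1.0312 ≈ 1.23631.
Nominal growth factor: 1.25535. Real growth factor = 1.25535 / 1.23631 ≈ 1.01540.
Total real return ≈ 1.5400%.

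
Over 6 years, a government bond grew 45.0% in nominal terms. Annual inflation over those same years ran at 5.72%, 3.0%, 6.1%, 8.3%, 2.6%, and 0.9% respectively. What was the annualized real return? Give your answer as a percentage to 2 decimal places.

Cumulative inflation factor: 1.0572 × 1.030 × 1.061 × 1.083 × 1.026 × 1.009 ≈ 1.29532.
Nominal growth factor: 1.45000. Real growth factor = 1.45000 / 1.29532 ≈ 1.11942.
Annualized: 1.11942^(1/6) − 1 ≈ 0.01898.

1.90%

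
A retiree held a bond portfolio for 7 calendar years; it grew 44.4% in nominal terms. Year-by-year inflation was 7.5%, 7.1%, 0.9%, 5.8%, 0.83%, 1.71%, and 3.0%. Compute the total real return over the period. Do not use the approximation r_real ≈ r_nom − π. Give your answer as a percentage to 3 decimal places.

Cumulative inflation factor: 1.075 × 1.071 × 1.009 × 1.058 × 1.0083 × 1.0171 × 1.030 ≈ 1.29827.
Nominal growth factor: 1.44400. Real growth factor = 1.44400 / 1.29827 ≈ 1.11225.
Total real return ≈ 11.2248%.

11.225%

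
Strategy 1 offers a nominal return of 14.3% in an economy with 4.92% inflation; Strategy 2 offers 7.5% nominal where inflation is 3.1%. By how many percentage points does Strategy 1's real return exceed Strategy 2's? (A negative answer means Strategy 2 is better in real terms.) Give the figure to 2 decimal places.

Strategy 1 real return: 1.143/1.0492 − 1 = 8.940%.
Strategy 2 real return: 1.075/1.031 − 1 = 4.268%.
Difference: 8.940 − 4.268 = 4.672 pp.

4.67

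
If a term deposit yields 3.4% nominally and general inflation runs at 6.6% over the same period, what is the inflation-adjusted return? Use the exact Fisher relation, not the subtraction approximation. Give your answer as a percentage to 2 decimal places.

Real return via the Fisher equation: (1 + 3.4%)/(1 + 6.6%) − 1 = 1.034/1.066 − 1 ≈ -0.03002.

-3.00%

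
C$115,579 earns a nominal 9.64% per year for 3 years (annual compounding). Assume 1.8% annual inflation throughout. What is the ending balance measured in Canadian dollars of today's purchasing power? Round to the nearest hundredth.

C$144,391.85

Nominal value at maturity: C$115,579 × (1 + 9.64%)^3 ≈ C$152,330.20.
Price-level factor over 3 years: (1 + 1.8%)^3 = 1.054977832.
The maturity value deflated by that factor is the answer in today's purchasing power.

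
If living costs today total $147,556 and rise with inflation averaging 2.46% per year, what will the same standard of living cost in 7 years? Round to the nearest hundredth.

Cumulative price-level factor: (1+2.46%)^7 ≈ 1.1854424112.
Multiplying $147,556 by the price-level factor gives the future nominal sum.

$174,919.14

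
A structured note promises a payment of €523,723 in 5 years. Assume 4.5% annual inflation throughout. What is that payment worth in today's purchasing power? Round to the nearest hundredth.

€420,262.07

Price-level factor over 5 years: (1 + 4.5%)^5 ≈ 1.2461819377.
Purchasing power today: €523,723 divided by that factor.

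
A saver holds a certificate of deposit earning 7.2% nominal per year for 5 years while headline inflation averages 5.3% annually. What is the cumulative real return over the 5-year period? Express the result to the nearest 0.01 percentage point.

The annual real rate is (1+7.2%)/(1+5.3%) − 1 = 1.8044%.
Compounded over 5 years: (1 + 0.018044)^5 − 1 ≈ 0.09353.

9.35%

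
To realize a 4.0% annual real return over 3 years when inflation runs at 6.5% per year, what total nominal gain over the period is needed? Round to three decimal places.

35.878%

Required annual nominal rate: (1+4.0%)(1+6.5%) − 1 = 10.76%.
Cumulative over 3 years: (1 + 0.1076)^3 − 1 ≈ 0.35878.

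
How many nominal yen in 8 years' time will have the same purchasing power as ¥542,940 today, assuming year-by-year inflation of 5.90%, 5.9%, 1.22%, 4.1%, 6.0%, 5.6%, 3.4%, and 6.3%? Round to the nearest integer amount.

¥789,377

Cumulative price-level factor: 1.0590 × 1.059 × 1.0122 × 1.041 × 1.060 × 1.056 × 1.034 × 1.063 ≈ 1.4538934147.
Multiplying ¥542,940 by the price-level factor gives the future nominal sum.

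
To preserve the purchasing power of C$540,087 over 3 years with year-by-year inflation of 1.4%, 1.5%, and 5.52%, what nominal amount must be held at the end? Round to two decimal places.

C$586,546.58

Cumulative price-level factor: 1.014 × 1.015 × 1.0552 = 1.086022392.
Multiplying C$540,087 by the price-level factor gives the future nominal sum.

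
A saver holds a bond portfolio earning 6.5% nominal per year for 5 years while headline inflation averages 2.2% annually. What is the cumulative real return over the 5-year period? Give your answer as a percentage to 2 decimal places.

22.88%

The annual real rate is (1+6.5%)/(1+2.2%) − 1 = 4.2074%.
Compounded over 5 years: (1 + 0.042074)^5 − 1 ≈ 0.22883.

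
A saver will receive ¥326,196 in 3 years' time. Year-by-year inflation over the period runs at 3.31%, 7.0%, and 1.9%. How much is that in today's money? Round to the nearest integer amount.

Price-level factor over 3 years: 1.0331 × 1.070 × 1.019 = 1.126419923.
Purchasing power today: ¥326,196 divided by that factor.

¥289,586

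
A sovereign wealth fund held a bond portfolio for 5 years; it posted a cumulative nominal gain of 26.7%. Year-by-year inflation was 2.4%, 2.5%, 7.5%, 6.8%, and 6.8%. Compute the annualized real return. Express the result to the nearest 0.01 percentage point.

-0.31%

Cumulative inflation factor: 1.024 × 1.025 × 1.075 × 1.068 × 1.068 ≈ 1.28699.
Nominal growth factor: 1.26700. Real growth factor = 1.26700 / 1.28699 ≈ 0.98447.
Annualized: 0.98447^(1/5) − 1 ≈ -0.00313.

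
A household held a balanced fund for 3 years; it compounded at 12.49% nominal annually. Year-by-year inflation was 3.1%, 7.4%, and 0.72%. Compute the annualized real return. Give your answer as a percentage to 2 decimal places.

Cumulative inflation factor: 1.031 × 1.074 × 1.0072 ≈ 1.11527.
Nominal growth factor: 1.42345. Real growth factor = 1.42345 / 1.11527 ≈ 1.27633.
Annualized: 1.27633^(1/3) − 1 ≈ 0.08473.

8.47%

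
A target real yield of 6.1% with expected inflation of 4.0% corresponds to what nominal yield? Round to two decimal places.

10.34%

By the Fisher equation, 1 + r_nom = (1 + 6.1%)(1 + 4.0%) = 1.061 × 1.040 = 1.10344.
So r_nom = 10.344%.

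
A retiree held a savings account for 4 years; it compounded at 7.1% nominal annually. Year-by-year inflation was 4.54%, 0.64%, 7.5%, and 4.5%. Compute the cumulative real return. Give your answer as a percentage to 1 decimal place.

Cumulative inflation factor: 1.0454 × 1.0064 × 1.075 × 1.045 ≈ 1.18189.
Nominal growth factor: 1.31570. Real growth factor = 1.31570 / 1.18189 ≈ 1.11322.
Total real return ≈ 11.3217%.

11.3%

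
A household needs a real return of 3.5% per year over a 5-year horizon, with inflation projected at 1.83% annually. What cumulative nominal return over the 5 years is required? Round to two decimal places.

30.04%

Required annual nominal rate: (1+3.5%)(1+1.83%) − 1 = 5.39405%.
Cumulative over 5 years: (1 + 0.0539405)^5 − 1 ≈ 0.30041.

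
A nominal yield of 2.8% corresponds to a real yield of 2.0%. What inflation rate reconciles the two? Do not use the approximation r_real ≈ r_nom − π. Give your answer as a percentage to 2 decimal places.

0.78%

From (1+r_nom) = (1+r_real)(1+π), we get 1+π = (1 + 2.8%)/(1 + 2.0%) = 1.028/1.020 ≈ 1.00784.
So π ≈ 0.7843%.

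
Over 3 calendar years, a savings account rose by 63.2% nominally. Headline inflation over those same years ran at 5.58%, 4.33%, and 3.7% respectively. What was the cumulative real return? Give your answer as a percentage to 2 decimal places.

Cumulative inflation factor: 1.0558 × 1.0433 × 1.037 ≈ 1.14227.
Nominal growth factor: 1.63200. Real growth factor = 1.63200 / 1.14227 ≈ 1.42873.
Total real return ≈ 42.8731%.

42.87%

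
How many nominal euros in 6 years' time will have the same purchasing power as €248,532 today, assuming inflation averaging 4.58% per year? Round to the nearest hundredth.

€325,142.80

Cumulative price-level factor: (1+4.58%)^6 ≈ 1.3082532580.
The nominal amount required is €248,532 scaled up by that factor.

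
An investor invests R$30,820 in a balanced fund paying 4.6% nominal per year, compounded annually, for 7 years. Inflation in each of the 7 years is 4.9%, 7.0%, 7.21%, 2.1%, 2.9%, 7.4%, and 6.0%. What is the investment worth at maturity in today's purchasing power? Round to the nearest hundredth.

Nominal value at maturity: R$30,820 × (1 + 4.6%)^7 ≈ R$42,223.52.
Price-level factor over 7 years: 1.049 × 1.070 × 1.0721 × 1.021 × 1.029 × 1.074 × 1.060 ≈ 1.4392817724.
The maturity value deflated by that factor is the answer in today's purchasing power.

R$29,336.52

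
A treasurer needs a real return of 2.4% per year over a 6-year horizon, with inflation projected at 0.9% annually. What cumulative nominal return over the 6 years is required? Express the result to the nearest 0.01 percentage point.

Required annual nominal rate: (1+2.4%)(1+0.9%) − 1 = 3.3216%.
Cumulative over 6 years: (1 + 0.033216)^6 − 1 ≈ 0.21660.

21.66%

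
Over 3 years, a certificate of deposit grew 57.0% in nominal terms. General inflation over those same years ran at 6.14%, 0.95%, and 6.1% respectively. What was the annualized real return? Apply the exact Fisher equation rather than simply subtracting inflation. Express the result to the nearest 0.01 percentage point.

11.36%

Cumulative inflation factor: 1.0614 × 1.0095 × 1.061 ≈ 1.13684.
Nominal growth factor: 1.57000. Real growth factor = 1.57000 / 1.13684 ≈ 1.38102.
Annualized: 1.38102^(1/3) − 1 ≈ 0.11361.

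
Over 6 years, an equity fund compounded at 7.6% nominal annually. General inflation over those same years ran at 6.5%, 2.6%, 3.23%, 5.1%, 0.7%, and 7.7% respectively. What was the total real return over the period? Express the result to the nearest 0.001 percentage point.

Cumulative inflation factor: 1.065 × 1.026 × 1.0323 × 1.051 × 1.007 × 1.077 ≈ 1.28573.
Nominal growth factor: 1.55194. Real growth factor = 1.55194 / 1.28573 ≈ 1.20704.
Total real return ≈ 20.7043%.

20.704%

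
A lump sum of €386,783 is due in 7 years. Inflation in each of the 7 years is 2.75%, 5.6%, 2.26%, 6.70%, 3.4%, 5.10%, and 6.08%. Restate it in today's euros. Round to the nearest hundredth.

Price-level factor over 7 years: 1.0275 × 1.056 × 1.0226 × 1.0670 × 1.034 × 1.0510 × 1.0608 ≈ 1.3648116545.
Purchasing power today: €386,783 divided by that factor.

€283,396.61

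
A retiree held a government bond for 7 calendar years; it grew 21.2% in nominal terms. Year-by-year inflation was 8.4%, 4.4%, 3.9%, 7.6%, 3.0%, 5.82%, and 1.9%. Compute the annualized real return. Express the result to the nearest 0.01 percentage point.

-2.09%

Cumulative inflation factor: 1.084 × 1.044 × 1.039 × 1.076 × 1.030 × 1.0582 × 1.019 ≈ 1.40520.
Nominal growth factor: 1.21200. Real growth factor = 1.21200 / 1.40520 ≈ 0.86251.
Annualized: 0.86251^(1/7) − 1 ≈ -0.02091.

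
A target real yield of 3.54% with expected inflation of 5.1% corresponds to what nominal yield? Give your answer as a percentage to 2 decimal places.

By the Fisher equation, 1 + r_nom = (1 + 3.54%)(1 + 5.1%) = 1.0354 × 1.051 = 1.0882054.
So r_nom = 8.82054%.

8.82%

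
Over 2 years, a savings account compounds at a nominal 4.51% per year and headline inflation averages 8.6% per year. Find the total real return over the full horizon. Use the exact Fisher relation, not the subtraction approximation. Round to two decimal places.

-7.39%

The annual real rate is (1+4.51%)/(1+8.6%) − 1 = -3.7661%.
Compounded over 2 years: (1 + -0.037661)^2 − 1 ≈ -0.07390.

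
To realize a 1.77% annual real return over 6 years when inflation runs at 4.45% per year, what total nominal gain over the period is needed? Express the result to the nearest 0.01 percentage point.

44.27%

Required annual nominal rate: (1+1.77%)(1+4.45%) − 1 = 6.298765%.
Cumulative over 6 years: (1 + 0.06298765)^6 − 1 ≈ 0.44268.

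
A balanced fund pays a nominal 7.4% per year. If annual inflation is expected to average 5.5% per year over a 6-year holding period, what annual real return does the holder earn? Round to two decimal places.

With constant rates the annual real return is the same each year: (1+7.4%)/(1+5.5%) − 1 = 0.01801.

1.80%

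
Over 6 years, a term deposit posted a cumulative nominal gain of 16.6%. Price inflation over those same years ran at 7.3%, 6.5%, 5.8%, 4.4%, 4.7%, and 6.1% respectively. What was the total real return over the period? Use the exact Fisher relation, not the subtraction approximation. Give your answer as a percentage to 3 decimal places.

-16.843%

Cumulative inflation factor: 1.073 × 1.065 × 1.058 × 1.044 × 1.047 × 1.061 ≈ 1.40216.
Nominal growth factor: 1.16600. Real growth factor = 1.16600 / 1.40216 ≈ 0.83157.
Total real return ≈ -16.8426%.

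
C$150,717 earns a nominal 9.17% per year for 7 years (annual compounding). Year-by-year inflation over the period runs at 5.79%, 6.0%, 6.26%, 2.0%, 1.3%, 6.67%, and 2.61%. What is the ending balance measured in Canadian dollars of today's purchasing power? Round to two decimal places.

Nominal value at maturity: C$150,717 × (1 + 9.17%)^7 ≈ C$278,538.62.
Price-level factor over 7 years: 1.0579 × 1.060 × 1.0626 × 1.020 × 1.013 × 1.0667 × 1.0261 ≈ 1.3476027662.
The maturity value deflated by that factor is the answer in today's purchasing power.

C$206,691.93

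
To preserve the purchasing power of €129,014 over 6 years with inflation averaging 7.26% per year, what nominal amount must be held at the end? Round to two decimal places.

Cumulative price-level factor: (1+7.26%)^6 ≈ 1.5227435050.
Multiplying €129,014 by the price-level factor gives the future nominal sum.

€196,455.23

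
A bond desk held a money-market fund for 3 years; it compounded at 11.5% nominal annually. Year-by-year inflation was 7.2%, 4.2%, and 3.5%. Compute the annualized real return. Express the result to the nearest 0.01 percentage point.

Cumulative inflation factor: 1.072 × 1.042 × 1.035 ≈ 1.15612.
Nominal growth factor: 1.38620. Real growth factor = 1.38620 / 1.15612 ≈ 1.19901.
Annualized: 1.19901^(1/3) − 1 ≈ 0.06237.

6.24%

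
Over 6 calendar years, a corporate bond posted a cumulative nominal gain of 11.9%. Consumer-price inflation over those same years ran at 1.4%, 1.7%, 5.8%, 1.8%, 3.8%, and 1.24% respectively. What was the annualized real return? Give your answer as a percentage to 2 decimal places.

-0.70%

Cumulative inflation factor: 1.014 × 1.017 × 1.058 × 1.018 × 1.038 × 1.0124 ≈ 1.16719.
Nominal growth factor: 1.11900. Real growth factor = 1.11900 / 1.16719 ≈ 0.95871.
Annualized: 0.95871^(1/6) − 1 ≈ -0.00700.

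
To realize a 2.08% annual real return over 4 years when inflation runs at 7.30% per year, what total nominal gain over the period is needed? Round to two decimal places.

Required annual nominal rate: (1+2.08%)(1+7.30%) − 1 = 9.53184%.
Cumulative over 4 years: (1 + 0.0953184)^4 − 1 ≈ 0.43933.

43.93%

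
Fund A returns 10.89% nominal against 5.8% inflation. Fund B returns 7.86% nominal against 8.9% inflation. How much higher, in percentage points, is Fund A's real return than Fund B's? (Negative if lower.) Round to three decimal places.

Fund A real return: 1.1089/1.058 − 1 = 4.8110%.
Fund B real return: 1.0786/1.089 − 1 = -0.9550%.
Difference: 4.8110 − (-0.9550) = 5.7660 pp.

5.766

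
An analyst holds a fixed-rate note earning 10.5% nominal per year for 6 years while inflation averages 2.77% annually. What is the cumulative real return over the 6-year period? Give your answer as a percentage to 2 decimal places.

The annual real rate is (1+10.5%)/(1+2.77%) − 1 = 7.5217%.
Compounded over 6 years: (1 + 0.075217)^6 − 1 ≈ 0.54517.

54.52%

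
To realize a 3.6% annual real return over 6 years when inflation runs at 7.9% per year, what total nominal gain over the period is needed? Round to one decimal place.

Required annual nominal rate: (1+3.6%)(1+7.9%) − 1 = 11.7844%.
Cumulative over 6 years: (1 + 0.117844)^6 − 1 ≈ 0.95113.

95.1%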